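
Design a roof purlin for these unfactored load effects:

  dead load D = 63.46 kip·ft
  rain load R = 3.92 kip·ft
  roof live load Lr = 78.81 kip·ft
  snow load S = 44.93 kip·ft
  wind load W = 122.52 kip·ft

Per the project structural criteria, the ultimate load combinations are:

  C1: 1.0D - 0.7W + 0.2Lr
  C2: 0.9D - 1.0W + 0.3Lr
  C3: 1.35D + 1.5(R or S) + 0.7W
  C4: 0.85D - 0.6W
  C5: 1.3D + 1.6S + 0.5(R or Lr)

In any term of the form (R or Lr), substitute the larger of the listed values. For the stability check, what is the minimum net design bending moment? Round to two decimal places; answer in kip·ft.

(R or S) → S = 44.93 kip·ft; (R or Lr) → Lr = 78.81 kip·ft.
C1: 1.0(63.46) - 0.7(122.52) + 0.2(78.81) = -6.54
C2: 0.9(63.46) - 1.0(122.52) + 0.3(78.81) = -41.76
C3: 1.35(63.46) + 1.5(44.93) + 0.7(122.52) = 238.83
C4: 0.85(63.46) - 0.6(122.52) = -19.57
C5: 1.3(63.46) + 1.6(44.93) + 0.5(78.81) = 193.79
Combination 2 gives the minimum: -41.76 kip·ft.

-41.76 kip·ft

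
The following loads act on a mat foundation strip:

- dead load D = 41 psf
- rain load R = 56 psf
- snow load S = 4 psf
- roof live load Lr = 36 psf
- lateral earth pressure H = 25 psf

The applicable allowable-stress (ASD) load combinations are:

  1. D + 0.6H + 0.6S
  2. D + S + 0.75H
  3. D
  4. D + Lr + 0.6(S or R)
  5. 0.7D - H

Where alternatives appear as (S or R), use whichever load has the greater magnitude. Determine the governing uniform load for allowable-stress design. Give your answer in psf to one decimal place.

110.6 psf

(S or R) → R = 56 psf.
1. 1.0(41) + 0.6(25) + 0.6(4) = 41.0 + 15.0 + 2.4 = 58.4
2. 1.0(41) + 1.0(4) + 0.75(25) = 41.0 + 4.0 + 18.8 = 63.8
3. 1.0(41) = 41.0
4. 1.0(41) + 1.0(36) + 0.6(56) = 41.0 + 36.0 + 33.6 = 110.6
5. 0.7(41) - 1.0(25) = 28.7 - 25.0 = 3.7
Combination 4 governs: q = 110.6 psf.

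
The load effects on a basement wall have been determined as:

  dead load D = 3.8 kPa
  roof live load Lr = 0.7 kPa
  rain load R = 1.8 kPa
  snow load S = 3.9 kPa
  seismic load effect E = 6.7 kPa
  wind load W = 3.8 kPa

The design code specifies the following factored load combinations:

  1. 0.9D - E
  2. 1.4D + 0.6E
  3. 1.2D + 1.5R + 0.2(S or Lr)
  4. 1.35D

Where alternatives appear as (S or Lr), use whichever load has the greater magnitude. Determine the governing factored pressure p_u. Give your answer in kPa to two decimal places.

(S or Lr) → S = 3.9 kPa.
1. 0.9(3.8) - 1.0(6.7) = 3.42 - 6.70 = -3.28
2. 1.4(3.8) + 0.6(6.7) = 5.32 + 4.02 = 9.34
3. 1.2(3.8) + 1.5(1.8) + 0.2(3.9) = 4.56 + 2.70 + 0.78 = 8.04
4. 1.35(3.8) = 5.13
Combination 2 governs: p_u = 9.34 kPa.

9.34 kPa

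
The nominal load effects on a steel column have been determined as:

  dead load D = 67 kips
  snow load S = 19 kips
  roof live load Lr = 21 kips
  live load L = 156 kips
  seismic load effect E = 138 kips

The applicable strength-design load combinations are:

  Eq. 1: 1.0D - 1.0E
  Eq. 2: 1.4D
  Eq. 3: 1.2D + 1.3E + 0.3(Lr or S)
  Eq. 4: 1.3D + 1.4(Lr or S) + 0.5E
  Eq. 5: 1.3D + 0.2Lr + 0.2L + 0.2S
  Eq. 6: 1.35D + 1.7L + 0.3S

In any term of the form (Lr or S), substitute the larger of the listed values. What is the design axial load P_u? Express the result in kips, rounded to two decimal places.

(Lr or S) → Lr = 21 kips.
Eq. 1: 1.0(67) - 1.0(138) = 67.00 - 138.00 = -71.00
Eq. 2: 1.4(67) = 93.80
Eq. 3: 1.2(67) + 1.3(138) + 0.3(21) = 80.40 + 179.40 + 6.30 = 266.10
Eq. 4: 1.3(67) + 1.4(21) + 0.5(138) = 87.10 + 29.40 + 69.00 = 185.50
Eq. 5: 1.3(67) + 0.2(21) + 0.2(156) + 0.2(19) = 87.10 + 4.20 + 31.20 + 3.80 = 126.30
Eq. 6: 1.35(67) + 1.7(156) + 0.3(19) = 90.45 + 265.20 + 5.70 = 361.35
The controlling combination is 6, giving 361.35 kips.

361.35 kips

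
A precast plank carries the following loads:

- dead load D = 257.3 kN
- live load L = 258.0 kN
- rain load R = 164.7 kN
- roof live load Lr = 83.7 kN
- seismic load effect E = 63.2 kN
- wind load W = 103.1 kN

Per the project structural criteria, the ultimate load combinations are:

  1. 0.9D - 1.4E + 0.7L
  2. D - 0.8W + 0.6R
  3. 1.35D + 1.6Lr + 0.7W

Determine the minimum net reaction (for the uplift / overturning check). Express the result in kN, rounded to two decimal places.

273.64 kN

1. 0.9(257.3) - 1.4(63.2) + 0.7(258.0) = 231.57 - 88.48 + 180.60 = 323.69
2. 1.0(257.3) - 0.8(103.1) + 0.6(164.7) = 257.30 - 82.48 + 98.82 = 273.64
3. 1.35(257.3) + 1.6(83.7) + 0.7(103.1) = 347.36 + 133.92 + 72.17 = 553.45
Combination 2 gives the minimum: 273.64 kN.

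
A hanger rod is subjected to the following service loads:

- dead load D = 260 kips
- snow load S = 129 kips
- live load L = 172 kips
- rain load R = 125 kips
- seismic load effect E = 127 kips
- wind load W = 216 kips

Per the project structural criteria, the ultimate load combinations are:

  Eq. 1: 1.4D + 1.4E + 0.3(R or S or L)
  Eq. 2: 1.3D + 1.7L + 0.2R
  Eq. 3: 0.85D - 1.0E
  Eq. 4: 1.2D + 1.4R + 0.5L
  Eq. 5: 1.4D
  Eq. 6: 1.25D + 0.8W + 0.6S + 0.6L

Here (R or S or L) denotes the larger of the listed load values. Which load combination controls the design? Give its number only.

(R or S or L) → L = 172 kips.
Eq. 1: 1.4(260) + 1.4(127) + 0.3(172) = 364.00 + 177.80 + 51.60 = 593.40
Eq. 2: 1.3(260) + 1.7(172) + 0.2(125) = 338.00 + 292.40 + 25.00 = 655.40
Eq. 3: 0.85(260) - 1.0(127) = 221.00 - 127.00 = 94.00
Eq. 4: 1.2(260) + 1.4(125) + 0.5(172) = 312.00 + 175.00 + 86.00 = 573.00
Eq. 5: 1.4(260) = 364.00
Eq. 6: 1.25(260) + 0.8(216) + 0.6(129) + 0.6(172) = 325.00 + 172.80 + 77.40 + 103.20 = 678.40
The largest value is 678.40 kips from combination 6.

Combination 6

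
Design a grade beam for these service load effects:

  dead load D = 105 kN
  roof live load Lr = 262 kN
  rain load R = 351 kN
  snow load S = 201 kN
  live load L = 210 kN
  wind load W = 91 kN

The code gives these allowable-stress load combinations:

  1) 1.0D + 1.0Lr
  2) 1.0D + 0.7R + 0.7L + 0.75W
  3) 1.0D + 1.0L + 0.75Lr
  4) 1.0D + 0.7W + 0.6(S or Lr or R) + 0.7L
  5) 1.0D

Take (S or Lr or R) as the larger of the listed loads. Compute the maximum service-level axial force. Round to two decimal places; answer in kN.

565.95 kN

(S or Lr or R) → R = 351 kN.
1) 1.0(105) + 1.0(262) = 105.00 + 262.00 = 367.00
2) 1.0(105) + 0.7(351) + 0.7(210) + 0.75(91) = 105.00 + 245.70 + 147.00 + 68.25 = 565.95
3) 1.0(105) + 1.0(210) + 0.75(262) = 105.00 + 210.00 + 196.50 = 511.50
4) 1.0(105) + 0.7(91) + 0.6(351) + 0.7(210) = 105.00 + 63.70 + 210.60 + 147.00 = 526.30
5) 1.0(105) = 105.00
The controlling combination is 2, giving 565.95 kN.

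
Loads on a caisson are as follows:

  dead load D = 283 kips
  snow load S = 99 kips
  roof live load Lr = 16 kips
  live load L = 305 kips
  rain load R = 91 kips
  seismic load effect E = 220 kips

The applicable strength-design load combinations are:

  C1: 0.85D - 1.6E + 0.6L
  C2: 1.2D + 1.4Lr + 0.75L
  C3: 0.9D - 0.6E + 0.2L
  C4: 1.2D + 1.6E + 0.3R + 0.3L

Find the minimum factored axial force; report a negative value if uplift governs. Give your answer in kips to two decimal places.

C1: 0.85(283) - 1.6(220) + 0.6(305) = 71.55
C2: 1.2(283) + 1.4(16) + 0.75(305) = 590.75
C3: 0.9(283) - 0.6(220) + 0.2(305) = 183.70
C4: 1.2(283) + 1.6(220) + 0.3(91) + 0.3(305) = 810.40
Combination 1 gives the minimum: 71.55 kips.

71.55 kips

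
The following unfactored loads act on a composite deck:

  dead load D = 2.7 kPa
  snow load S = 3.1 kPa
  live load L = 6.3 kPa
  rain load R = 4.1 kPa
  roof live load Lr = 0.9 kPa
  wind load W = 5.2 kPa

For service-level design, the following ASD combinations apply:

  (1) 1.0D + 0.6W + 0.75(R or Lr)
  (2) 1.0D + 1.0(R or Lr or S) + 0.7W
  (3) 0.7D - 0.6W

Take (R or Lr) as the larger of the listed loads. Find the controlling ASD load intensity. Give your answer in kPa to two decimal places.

(R or Lr) → R = 4.1 kPa; (R or Lr or S) → R = 4.1 kPa.
(1) 1.0(2.7) + 0.6(5.2) + 0.75(4.1) = 2.70 + 3.12 + 3.08 = 8.90
(2) 1.0(2.7) + 1.0(4.1) + 0.7(5.2) = 2.70 + 4.10 + 3.64 = 10.44
(3) 0.7(2.7) - 0.6(5.2) = 1.89 - 3.12 = -1.23
The controlling combination is 2, giving 10.44 kPa.

10.44 kPa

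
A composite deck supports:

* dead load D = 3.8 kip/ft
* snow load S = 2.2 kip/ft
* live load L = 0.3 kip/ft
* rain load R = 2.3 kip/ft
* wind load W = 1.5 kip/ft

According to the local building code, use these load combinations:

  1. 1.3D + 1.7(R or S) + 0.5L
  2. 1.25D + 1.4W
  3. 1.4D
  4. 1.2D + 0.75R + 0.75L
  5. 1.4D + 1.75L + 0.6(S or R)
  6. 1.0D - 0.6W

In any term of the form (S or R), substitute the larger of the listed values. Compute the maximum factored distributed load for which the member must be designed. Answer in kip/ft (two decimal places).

(R or S) → R = 2.3 kip/ft; (S or R) → R = 2.3 kip/ft.
1. 1.3(3.8) + 1.7(2.3) + 0.5(0.3) = 4.94 + 3.91 + 0.15 = 9.00
2. 1.25(3.8) + 1.4(1.5) = 4.75 + 2.10 = 6.85
3. 1.4(3.8) = 5.32
4. 1.2(3.8) + 0.75(2.3) + 0.75(0.3) = 6.51
5. 1.4(3.8) + 1.75(0.3) + 0.6(2.3) = 5.32 + 0.53 + 1.38 = 7.23
6. 1.0(3.8) - 0.6(1.5) = 3.80 - 0.90 = 2.90
Maximum is from combination 1.

9.00 kip/ft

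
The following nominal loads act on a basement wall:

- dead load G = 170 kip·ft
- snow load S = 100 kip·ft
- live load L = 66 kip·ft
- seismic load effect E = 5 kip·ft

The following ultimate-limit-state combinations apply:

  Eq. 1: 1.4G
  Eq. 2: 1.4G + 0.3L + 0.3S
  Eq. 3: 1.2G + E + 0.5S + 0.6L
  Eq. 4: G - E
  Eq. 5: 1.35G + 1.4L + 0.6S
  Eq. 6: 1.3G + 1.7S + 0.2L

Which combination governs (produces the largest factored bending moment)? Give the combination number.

Eq. 1: 1.4(170) = 238.00
Eq. 2: 1.4(170) + 0.3(66) + 0.3(100) = 287.80
Eq. 3: 1.2(170) + 1.0(5) + 0.5(100) + 0.6(66) = 298.60
Eq. 4: 1.0(170) - 1.0(5) = 165.00
Eq. 5: 1.35(170) + 1.4(66) + 0.6(100) = 381.90
Eq. 6: 1.3(170) + 1.7(100) + 0.2(66) = 404.20
The largest value is 404.20 kip·ft from combination 6.

Combination 6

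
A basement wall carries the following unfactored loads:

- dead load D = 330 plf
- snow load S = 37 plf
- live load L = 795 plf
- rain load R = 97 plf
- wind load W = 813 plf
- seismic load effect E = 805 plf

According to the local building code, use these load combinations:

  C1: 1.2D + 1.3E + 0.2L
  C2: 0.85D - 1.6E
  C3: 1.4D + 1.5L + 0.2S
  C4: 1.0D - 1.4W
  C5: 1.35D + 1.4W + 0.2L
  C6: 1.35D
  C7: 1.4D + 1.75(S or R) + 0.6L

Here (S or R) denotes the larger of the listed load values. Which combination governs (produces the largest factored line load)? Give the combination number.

(S or R) → R = 97 plf.
C1: 1.2(330) + 1.3(805) + 0.2(795) = 396.0 + 1046.5 + 159.0 = 1601.5
C2: 0.85(330) - 1.6(805) = 280.5 - 1288.0 = -1007.5
C3: 1.4(330) + 1.5(795) + 0.2(37) = 462.0 + 1192.5 + 7.4 = 1661.9
C4: 1.0(330) - 1.4(813) = 330.0 - 1138.2 = -808.2
C5: 1.35(330) + 1.4(813) + 0.2(795) = 445.5 + 1138.2 + 159.0 = 1742.7
C6: 1.35(330) = 445.5
C7: 1.4(330) + 1.75(97) + 0.6(795) = 462.0 + 169.8 + 477.0 = 1108.8
The largest value is 1742.7 plf from combination 5.

Combination 5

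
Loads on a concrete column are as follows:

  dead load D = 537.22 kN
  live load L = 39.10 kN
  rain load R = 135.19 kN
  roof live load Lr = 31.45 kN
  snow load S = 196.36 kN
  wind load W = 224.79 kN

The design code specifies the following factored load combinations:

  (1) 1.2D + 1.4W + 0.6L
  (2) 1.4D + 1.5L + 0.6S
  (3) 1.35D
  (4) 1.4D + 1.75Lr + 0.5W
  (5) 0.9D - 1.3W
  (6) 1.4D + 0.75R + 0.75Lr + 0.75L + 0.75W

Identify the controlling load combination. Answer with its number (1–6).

(1) 1.2(537.22) + 1.4(224.79) + 0.6(39.10) = 982.83
(2) 1.4(537.22) + 1.5(39.10) + 0.6(196.36) = 928.57
(3) 1.35(537.22) = 725.25
(4) 1.4(537.22) + 1.75(31.45) + 0.5(224.79) = 919.54
(5) 0.9(537.22) - 1.3(224.79) = 191.27
(6) 1.4(537.22) + 0.75(135.19) + 0.75(31.45) + 0.75(39.10) + 0.75(224.79) = 1075.01
The largest value is 1075.01 kN from combination 6.

Combination 6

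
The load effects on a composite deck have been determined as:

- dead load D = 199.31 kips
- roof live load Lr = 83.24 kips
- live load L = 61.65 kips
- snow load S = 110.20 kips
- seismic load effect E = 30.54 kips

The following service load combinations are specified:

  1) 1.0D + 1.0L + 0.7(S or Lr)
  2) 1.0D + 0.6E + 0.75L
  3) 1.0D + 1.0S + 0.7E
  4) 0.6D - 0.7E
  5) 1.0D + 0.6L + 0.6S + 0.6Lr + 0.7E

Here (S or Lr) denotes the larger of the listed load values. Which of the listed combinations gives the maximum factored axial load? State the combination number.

(S or Lr) → S = 110.20 kips.
1) 1.0(199.31) + 1.0(61.65) + 0.7(110.20) = 199.31 + 61.65 + 77.14 = 338.10
2) 1.0(199.31) + 0.6(30.54) + 0.75(61.65) = 199.31 + 18.32 + 46.24 = 263.87
3) 1.0(199.31) + 1.0(110.20) + 0.7(30.54) = 199.31 + 110.20 + 21.38 = 330.89
4) 0.6(199.31) - 0.7(30.54) = 119.59 - 21.38 = 98.21
5) 1.0(199.31) + 0.6(61.65) + 0.6(110.20) + 0.6(83.24) + 0.7(30.54) = 199.31 + 36.99 + 66.12 + 49.94 + 21.38 = 373.74
The largest value is 373.74 kips from combination 5.

Combination 5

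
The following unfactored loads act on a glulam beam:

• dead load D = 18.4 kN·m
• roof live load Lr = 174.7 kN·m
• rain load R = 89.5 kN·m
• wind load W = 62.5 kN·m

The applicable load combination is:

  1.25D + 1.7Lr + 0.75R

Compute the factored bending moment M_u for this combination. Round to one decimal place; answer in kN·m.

1.25(18.4) + 1.7(174.7) + 0.75(89.5) = 23.0 + 297.0 + 67.1 = 387.1
M_u = 387.1 kN·m.

387.1 kN·m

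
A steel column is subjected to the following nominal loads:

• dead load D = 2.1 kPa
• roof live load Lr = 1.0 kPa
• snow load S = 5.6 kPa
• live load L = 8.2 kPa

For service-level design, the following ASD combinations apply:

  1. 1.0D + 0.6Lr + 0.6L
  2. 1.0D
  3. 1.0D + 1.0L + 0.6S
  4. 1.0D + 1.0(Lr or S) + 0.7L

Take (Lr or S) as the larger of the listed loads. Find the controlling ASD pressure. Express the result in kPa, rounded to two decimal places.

13.66 kPa

(Lr or S) → S = 5.6 kPa.
1. 1.0(2.1) + 0.6(1.0) + 0.6(8.2) = 7.62
2. 1.0(2.1) = 2.10
3. 1.0(2.1) + 1.0(8.2) + 0.6(5.6) = 13.66
4. 1.0(2.1) + 1.0(5.6) + 0.7(8.2) = 13.44
Combination 3 governs: p = 13.66 kPa.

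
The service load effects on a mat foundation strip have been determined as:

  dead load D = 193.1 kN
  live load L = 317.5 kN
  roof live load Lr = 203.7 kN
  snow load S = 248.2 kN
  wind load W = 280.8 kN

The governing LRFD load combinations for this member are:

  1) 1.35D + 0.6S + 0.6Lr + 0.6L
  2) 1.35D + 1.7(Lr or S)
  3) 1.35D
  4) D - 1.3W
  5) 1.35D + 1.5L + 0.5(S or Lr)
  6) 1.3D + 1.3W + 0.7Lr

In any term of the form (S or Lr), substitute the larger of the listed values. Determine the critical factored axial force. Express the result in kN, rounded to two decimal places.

861.04 kN

(Lr or S) → S = 248.2 kN; (S or Lr) → S = 248.2 kN.
1) 1.35(193.1) + 0.6(248.2) + 0.6(203.7) + 0.6(317.5) = 722.33
2) 1.35(193.1) + 1.7(248.2) = 682.63
3) 1.35(193.1) = 260.69
4) 1.0(193.1) - 1.3(280.8) = -171.94
5) 1.35(193.1) + 1.5(317.5) + 0.5(248.2) = 861.04
6) 1.3(193.1) + 1.3(280.8) + 0.7(203.7) = 758.66
Maximum is from combination 5.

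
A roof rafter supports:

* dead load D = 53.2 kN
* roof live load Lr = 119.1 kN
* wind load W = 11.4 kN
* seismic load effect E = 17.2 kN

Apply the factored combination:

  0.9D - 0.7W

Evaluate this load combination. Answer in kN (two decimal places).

39.90 kN

0.9(53.2) - 0.7(11.4) = 39.90
P_u = 39.90 kN.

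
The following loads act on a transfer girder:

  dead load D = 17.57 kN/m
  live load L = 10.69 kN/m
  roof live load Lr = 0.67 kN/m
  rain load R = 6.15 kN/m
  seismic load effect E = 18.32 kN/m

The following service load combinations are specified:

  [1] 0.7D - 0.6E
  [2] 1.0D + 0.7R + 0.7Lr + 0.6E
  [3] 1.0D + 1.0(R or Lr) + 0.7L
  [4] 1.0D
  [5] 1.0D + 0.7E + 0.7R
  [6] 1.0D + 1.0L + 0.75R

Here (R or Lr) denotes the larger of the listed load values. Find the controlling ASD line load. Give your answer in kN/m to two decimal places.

34.70 kN/m

(R or Lr) → R = 6.15 kN/m.
[1] 0.7(17.57) - 0.6(18.32) = 1.31
[2] 1.0(17.57) + 0.7(6.15) + 0.7(0.67) + 0.6(18.32) = 33.34
[3] 1.0(17.57) + 1.0(6.15) + 0.7(10.69) = 31.20
[4] 1.0(17.57) = 17.57
[5] 1.0(17.57) + 0.7(18.32) + 0.7(6.15) = 34.70
[6] 1.0(17.57) + 1.0(10.69) + 0.75(6.15) = 32.87
Combination 5 governs: w = 34.70 kN/m.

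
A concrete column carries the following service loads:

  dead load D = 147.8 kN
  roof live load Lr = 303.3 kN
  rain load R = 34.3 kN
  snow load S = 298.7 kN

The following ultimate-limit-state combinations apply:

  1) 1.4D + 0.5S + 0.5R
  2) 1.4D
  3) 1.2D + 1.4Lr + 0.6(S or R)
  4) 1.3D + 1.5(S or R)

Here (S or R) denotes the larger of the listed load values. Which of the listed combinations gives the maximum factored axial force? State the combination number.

Combination 3

(S or R) → S = 298.7 kN.
1) 1.4(147.8) + 0.5(298.7) + 0.5(34.3) = 373.42
2) 1.4(147.8) = 206.92
3) 1.2(147.8) + 1.4(303.3) + 0.6(298.7) = 781.20
4) 1.3(147.8) + 1.5(298.7) = 640.19
The largest value is 781.20 kN from combination 3.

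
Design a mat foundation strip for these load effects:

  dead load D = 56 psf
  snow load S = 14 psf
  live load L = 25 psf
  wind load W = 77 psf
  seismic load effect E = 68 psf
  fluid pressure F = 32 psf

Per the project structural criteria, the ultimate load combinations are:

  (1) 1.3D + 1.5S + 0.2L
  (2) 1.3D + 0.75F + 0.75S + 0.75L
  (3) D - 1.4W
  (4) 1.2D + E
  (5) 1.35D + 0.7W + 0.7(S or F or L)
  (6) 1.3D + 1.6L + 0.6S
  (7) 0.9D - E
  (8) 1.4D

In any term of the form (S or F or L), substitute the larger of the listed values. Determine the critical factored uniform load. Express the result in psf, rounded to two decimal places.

(S or F or L) → F = 32 psf.
(1) 1.3(56) + 1.5(14) + 0.2(25) = 72.80 + 21.00 + 5.00 = 98.80
(2) 1.3(56) + 0.75(32) + 0.75(14) + 0.75(25) = 72.80 + 24.00 + 10.50 + 18.75 = 126.05
(3) 1.0(56) - 1.4(77) = 56.00 - 107.80 = -51.80
(4) 1.2(56) + 1.0(68) = 67.20 + 68.00 = 135.20
(5) 1.35(56) + 0.7(77) + 0.7(32) = 75.60 + 53.90 + 22.40 = 151.90
(6) 1.3(56) + 1.6(25) + 0.6(14) = 72.80 + 40.00 + 8.40 = 121.20
(7) 0.9(56) - 1.0(68) = 50.40 - 68.00 = -17.60
(8) 1.4(56) = 78.40
The controlling combination is 5, giving 151.90 psf.

151.90 psf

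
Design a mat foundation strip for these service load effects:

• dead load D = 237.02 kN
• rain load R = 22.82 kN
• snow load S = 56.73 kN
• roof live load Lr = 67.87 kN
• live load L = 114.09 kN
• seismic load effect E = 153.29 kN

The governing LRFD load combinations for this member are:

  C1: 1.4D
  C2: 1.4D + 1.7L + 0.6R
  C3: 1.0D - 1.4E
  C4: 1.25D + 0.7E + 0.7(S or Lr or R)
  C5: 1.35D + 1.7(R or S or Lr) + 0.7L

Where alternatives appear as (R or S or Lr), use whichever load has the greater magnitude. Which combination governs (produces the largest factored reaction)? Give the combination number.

(S or Lr or R) → Lr = 67.87 kN; (R or S or Lr) → Lr = 67.87 kN.
C1: 1.4(237.02) = 331.83
C2: 1.4(237.02) + 1.7(114.09) + 0.6(22.82) = 331.83 + 193.95 + 13.69 = 539.47
C3: 1.0(237.02) - 1.4(153.29) = 237.02 - 214.61 = 22.41
C4: 1.25(237.02) + 0.7(153.29) + 0.7(67.87) = 296.28 + 107.30 + 47.51 = 451.09
C5: 1.35(237.02) + 1.7(67.87) + 0.7(114.09) = 319.98 + 115.38 + 79.86 = 515.22
The largest value is 539.47 kN from combination 2.

Combination 2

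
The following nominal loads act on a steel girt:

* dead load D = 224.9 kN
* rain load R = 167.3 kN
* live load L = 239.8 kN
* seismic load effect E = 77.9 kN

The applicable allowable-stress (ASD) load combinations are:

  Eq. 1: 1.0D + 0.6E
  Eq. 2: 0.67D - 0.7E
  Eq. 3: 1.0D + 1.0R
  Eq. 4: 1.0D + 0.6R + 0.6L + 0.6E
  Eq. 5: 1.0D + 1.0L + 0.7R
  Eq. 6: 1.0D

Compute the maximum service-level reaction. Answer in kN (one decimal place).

Eq. 1: 1.0(224.9) + 0.6(77.9) = 224.9 + 46.7 = 271.6
Eq. 2: 0.67(224.9) - 0.7(77.9) = 150.7 - 54.5 = 96.2
Eq. 3: 1.0(224.9) + 1.0(167.3) = 224.9 + 167.3 = 392.2
Eq. 4: 1.0(224.9) + 0.6(167.3) + 0.6(239.8) + 0.6(77.9) = 224.9 + 100.4 + 143.9 + 46.7 = 515.9
Eq. 5: 1.0(224.9) + 1.0(239.8) + 0.7(167.3) = 224.9 + 239.8 + 117.1 = 581.8
Eq. 6: 1.0(224.9) = 224.9
The controlling combination is 5, giving 581.8 kN.

581.8 kN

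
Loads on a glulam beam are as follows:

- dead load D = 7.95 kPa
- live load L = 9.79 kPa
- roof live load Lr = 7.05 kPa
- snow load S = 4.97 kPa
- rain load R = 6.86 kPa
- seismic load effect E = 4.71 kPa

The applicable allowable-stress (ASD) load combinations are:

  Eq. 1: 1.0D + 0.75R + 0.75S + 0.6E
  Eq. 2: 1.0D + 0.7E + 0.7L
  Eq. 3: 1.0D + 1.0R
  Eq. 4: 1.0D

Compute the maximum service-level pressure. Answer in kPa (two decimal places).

19.65 kPa

Eq. 1: 1.0(7.95) + 0.75(6.86) + 0.75(4.97) + 0.6(4.71) = 19.65
Eq. 2: 1.0(7.95) + 0.7(4.71) + 0.7(9.79) = 18.10
Eq. 3: 1.0(7.95) + 1.0(6.86) = 14.81
Eq. 4: 1.0(7.95) = 7.95
Combination 1 governs: p = 19.65 kPa.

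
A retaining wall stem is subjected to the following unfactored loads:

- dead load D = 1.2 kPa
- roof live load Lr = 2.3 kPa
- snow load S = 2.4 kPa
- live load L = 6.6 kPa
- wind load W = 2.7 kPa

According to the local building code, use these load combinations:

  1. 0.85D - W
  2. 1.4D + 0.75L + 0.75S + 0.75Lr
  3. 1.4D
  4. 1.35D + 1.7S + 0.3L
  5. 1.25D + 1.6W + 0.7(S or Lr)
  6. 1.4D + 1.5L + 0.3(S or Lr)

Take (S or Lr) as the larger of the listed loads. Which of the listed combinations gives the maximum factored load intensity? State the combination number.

(S or Lr) → S = 2.4 kPa.
1. 0.85(1.2) - 1.0(2.7) = 1.0 - 2.7 = -1.7
2. 1.4(1.2) + 0.75(6.6) + 0.75(2.4) + 0.75(2.3) = 1.7 + 5.0 + 1.8 + 1.7 = 10.2
3. 1.4(1.2) = 1.7
4. 1.35(1.2) + 1.7(2.4) + 0.3(6.6) = 1.6 + 4.1 + 2.0 = 7.7
5. 1.25(1.2) + 1.6(2.7) + 0.7(2.4) = 1.5 + 4.3 + 1.7 = 7.5
6. 1.4(1.2) + 1.5(6.6) + 0.3(2.4) = 1.7 + 9.9 + 0.7 = 12.3
The largest value is 12.3 kPa from combination 6.

Combination 6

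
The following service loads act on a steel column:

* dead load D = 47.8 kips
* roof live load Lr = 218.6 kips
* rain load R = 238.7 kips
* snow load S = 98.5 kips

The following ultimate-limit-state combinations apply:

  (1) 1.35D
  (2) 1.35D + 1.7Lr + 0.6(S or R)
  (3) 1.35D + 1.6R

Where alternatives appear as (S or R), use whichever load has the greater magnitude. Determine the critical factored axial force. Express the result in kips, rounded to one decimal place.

(S or R) → R = 238.7 kips.
(1) 1.35(47.8) = 64.5
(2) 1.35(47.8) + 1.7(218.6) + 0.6(238.7) = 579.4
(3) 1.35(47.8) + 1.6(238.7) = 446.5
The controlling combination is 2, giving 579.4 kips.

579.4 kips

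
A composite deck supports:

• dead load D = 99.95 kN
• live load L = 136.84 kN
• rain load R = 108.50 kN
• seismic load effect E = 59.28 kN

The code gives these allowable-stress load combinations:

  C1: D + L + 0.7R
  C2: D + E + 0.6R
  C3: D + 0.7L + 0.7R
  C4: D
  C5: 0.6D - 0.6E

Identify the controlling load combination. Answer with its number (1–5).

Combination 1

C1: 1.0(99.95) + 1.0(136.84) + 0.7(108.50) = 99.95 + 136.84 + 75.95 = 312.74
C2: 1.0(99.95) + 1.0(59.28) + 0.6(108.50) = 99.95 + 59.28 + 65.10 = 224.33
C3: 1.0(99.95) + 0.7(136.84) + 0.7(108.50) = 99.95 + 95.79 + 75.95 = 271.69
C4: 1.0(99.95) = 99.95
C5: 0.6(99.95) - 0.6(59.28) = 59.97 - 35.57 = 24.40
The largest value is 312.74 kN from combination 1.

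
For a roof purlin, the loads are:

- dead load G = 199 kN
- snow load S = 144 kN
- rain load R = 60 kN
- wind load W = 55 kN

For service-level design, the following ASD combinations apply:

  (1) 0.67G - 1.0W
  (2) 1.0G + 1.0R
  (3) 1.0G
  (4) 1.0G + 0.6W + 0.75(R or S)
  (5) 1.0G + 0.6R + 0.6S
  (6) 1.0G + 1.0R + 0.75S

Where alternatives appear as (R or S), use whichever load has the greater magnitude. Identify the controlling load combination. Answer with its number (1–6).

(R or S) → S = 144 kN.
(1) 0.67(199) - 1.0(55) = 133.3 - 55.0 = 78.3
(2) 1.0(199) + 1.0(60) = 199.0 + 60.0 = 259.0
(3) 1.0(199) = 199.0
(4) 1.0(199) + 0.6(55) + 0.75(144) = 199.0 + 33.0 + 108.0 = 340.0
(5) 1.0(199) + 0.6(60) + 0.6(144) = 199.0 + 36.0 + 86.4 = 321.4
(6) 1.0(199) + 1.0(60) + 0.75(144) = 199.0 + 60.0 + 108.0 = 367.0
The largest value is 367.0 kN from combination 6.

Combination 6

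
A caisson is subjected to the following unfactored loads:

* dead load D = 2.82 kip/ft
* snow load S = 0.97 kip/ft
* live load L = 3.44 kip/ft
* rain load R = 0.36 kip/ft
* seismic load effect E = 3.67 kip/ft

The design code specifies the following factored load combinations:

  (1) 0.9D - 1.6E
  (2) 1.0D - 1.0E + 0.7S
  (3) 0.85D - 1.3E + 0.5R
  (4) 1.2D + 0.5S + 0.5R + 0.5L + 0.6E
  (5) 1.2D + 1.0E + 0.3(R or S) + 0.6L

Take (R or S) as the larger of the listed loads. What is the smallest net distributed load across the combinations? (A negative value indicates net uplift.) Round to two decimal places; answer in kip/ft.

(R or S) → S = 0.97 kip/ft.
(1) 0.9(2.82) - 1.6(3.67) = 2.54 - 5.87 = -3.33
(2) 1.0(2.82) - 1.0(3.67) + 0.7(0.97) = 2.82 - 3.67 + 0.68 = -0.17
(3) 0.85(2.82) - 1.3(3.67) + 0.5(0.36) = 2.40 - 4.77 + 0.18 = -2.19
(4) 1.2(2.82) + 0.5(0.97) + 0.5(0.36) + 0.5(3.44) + 0.6(3.67) = 3.38 + 0.49 + 0.18 + 1.72 + 2.20 = 7.97
(5) 1.2(2.82) + 1.0(3.67) + 0.3(0.97) + 0.6(3.44) = 9.41
Combination 1 gives the minimum: -3.33 kip/ft.

-3.33 kip/ft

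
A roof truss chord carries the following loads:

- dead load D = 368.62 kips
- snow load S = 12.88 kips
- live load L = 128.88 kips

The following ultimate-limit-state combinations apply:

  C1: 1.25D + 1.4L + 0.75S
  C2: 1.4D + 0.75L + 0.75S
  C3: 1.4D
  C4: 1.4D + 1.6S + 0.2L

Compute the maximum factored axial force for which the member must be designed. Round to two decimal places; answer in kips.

C1: 1.25(368.62) + 1.4(128.88) + 0.75(12.88) = 460.78 + 180.43 + 9.66 = 650.87
C2: 1.4(368.62) + 0.75(128.88) + 0.75(12.88) = 516.07 + 96.66 + 9.66 = 622.39
C3: 1.4(368.62) = 516.07
C4: 1.4(368.62) + 1.6(12.88) + 0.2(128.88) = 562.45
The controlling combination is 1, giving 650.87 kips.

650.87 kips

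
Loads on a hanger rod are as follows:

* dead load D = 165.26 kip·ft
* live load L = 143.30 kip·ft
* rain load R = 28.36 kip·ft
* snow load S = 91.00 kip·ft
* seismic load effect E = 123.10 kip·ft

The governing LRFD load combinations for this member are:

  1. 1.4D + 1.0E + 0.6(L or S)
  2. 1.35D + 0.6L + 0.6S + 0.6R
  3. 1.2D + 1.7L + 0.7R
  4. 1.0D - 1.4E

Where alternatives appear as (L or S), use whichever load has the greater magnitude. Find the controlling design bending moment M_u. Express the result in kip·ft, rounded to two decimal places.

461.77 kip·ft

(L or S) → L = 143.30 kip·ft.
1. 1.4(165.26) + 1.0(123.10) + 0.6(143.30) = 231.36 + 123.10 + 85.98 = 440.44
2. 1.35(165.26) + 0.6(143.30) + 0.6(91.00) + 0.6(28.36) = 223.10 + 85.98 + 54.60 + 17.02 = 380.70
3. 1.2(165.26) + 1.7(143.30) + 0.7(28.36) = 198.31 + 243.61 + 19.85 = 461.77
4. 1.0(165.26) - 1.4(123.10) = 165.26 - 172.34 = -7.08
Maximum is from combination 3.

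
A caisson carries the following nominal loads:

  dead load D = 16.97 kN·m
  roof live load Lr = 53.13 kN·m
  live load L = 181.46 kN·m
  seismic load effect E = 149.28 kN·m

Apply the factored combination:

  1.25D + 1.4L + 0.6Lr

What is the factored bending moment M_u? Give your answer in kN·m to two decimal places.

1.25(16.97) + 1.4(181.46) + 0.6(53.13) = 307.13
M_u = 307.13 kN·m.

307.13 kN·m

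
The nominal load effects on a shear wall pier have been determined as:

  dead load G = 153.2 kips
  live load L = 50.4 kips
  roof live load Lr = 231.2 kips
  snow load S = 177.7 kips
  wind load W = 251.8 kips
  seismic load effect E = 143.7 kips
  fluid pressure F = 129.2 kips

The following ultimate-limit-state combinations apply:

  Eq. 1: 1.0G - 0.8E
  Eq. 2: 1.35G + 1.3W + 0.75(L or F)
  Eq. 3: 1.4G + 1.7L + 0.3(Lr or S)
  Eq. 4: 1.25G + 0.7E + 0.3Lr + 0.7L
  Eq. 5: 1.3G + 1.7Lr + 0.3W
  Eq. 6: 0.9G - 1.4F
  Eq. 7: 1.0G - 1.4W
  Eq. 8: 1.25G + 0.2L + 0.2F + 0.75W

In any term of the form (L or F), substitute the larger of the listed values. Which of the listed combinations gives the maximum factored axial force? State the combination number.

Combination 5

(L or F) → F = 129.2 kips; (Lr or S) → Lr = 231.2 kips.
Eq. 1: 1.0(153.2) - 0.8(143.7) = 153.20 - 114.96 = 38.24
Eq. 2: 1.35(153.2) + 1.3(251.8) + 0.75(129.2) = 206.82 + 327.34 + 96.90 = 631.06
Eq. 3: 1.4(153.2) + 1.7(50.4) + 0.3(231.2) = 214.48 + 85.68 + 69.36 = 369.52
Eq. 4: 1.25(153.2) + 0.7(143.7) + 0.3(231.2) + 0.7(50.4) = 191.50 + 100.59 + 69.36 + 35.28 = 396.73
Eq. 5: 1.3(153.2) + 1.7(231.2) + 0.3(251.8) = 199.16 + 393.04 + 75.54 = 667.74
Eq. 6: 0.9(153.2) - 1.4(129.2) = 137.88 - 180.88 = -43.00
Eq. 7: 1.0(153.2) - 1.4(251.8) = 153.20 - 352.52 = -199.32
Eq. 8: 1.25(153.2) + 0.2(50.4) + 0.2(129.2) + 0.75(251.8) = 191.50 + 10.08 + 25.84 + 188.85 = 416.27
The largest value is 667.74 kips from combination 5.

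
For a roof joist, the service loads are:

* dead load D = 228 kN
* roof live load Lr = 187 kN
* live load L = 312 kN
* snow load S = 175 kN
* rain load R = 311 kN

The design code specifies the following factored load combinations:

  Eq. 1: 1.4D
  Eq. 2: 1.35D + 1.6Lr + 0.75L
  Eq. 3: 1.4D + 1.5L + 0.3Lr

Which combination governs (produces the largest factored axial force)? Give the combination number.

Eq. 1: 1.4(228) = 319.2
Eq. 2: 1.35(228) + 1.6(187) + 0.75(312) = 307.8 + 299.2 + 234.0 = 841.0
Eq. 3: 1.4(228) + 1.5(312) + 0.3(187) = 319.2 + 468.0 + 56.1 = 843.3
The largest value is 843.3 kN from combination 3.

Combination 3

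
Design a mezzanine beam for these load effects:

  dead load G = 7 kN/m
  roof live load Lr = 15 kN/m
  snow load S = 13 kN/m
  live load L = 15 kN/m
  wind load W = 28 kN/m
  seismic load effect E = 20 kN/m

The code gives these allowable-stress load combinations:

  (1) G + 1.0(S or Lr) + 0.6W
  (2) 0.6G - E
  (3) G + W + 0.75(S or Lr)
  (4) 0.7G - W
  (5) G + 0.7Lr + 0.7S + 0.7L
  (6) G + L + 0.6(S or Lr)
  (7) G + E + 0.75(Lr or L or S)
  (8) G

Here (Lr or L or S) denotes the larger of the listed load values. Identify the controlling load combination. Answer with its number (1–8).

(S or Lr) → Lr = 15 kN/m; (Lr or L or S) → Lr = 15 kN/m.
(1) 1.0(7) + 1.0(15) + 0.6(28) = 38.8
(2) 0.6(7) - 1.0(20) = -15.8
(3) 1.0(7) + 1.0(28) + 0.75(15) = 46.3
(4) 0.7(7) - 1.0(28) = -23.1
(5) 1.0(7) + 0.7(15) + 0.7(13) + 0.7(15) = 37.1
(6) 1.0(7) + 1.0(15) + 0.6(15) = 31.0
(7) 1.0(7) + 1.0(20) + 0.75(15) = 38.3
(8) 1.0(7) = 7.0
The largest value is 46.3 kN/m from combination 3.

Combination 3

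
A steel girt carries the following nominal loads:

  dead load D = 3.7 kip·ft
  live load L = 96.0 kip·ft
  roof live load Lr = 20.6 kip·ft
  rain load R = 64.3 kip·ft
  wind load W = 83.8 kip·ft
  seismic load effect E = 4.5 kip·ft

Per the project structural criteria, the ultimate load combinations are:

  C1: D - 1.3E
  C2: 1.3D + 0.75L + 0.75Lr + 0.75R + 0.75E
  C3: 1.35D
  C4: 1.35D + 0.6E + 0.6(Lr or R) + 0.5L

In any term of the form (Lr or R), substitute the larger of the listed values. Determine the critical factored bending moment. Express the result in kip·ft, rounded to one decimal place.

(Lr or R) → R = 64.3 kip·ft.
C1: 1.0(3.7) - 1.3(4.5) = -2.2
C2: 1.3(3.7) + 0.75(96.0) + 0.75(20.6) + 0.75(64.3) + 0.75(4.5) = 143.9
C3: 1.35(3.7) = 5.0
C4: 1.35(3.7) + 0.6(4.5) + 0.6(64.3) + 0.5(96.0) = 94.3
Combination 2 governs: M_u = 143.9 kip·ft.

143.9 kip·ft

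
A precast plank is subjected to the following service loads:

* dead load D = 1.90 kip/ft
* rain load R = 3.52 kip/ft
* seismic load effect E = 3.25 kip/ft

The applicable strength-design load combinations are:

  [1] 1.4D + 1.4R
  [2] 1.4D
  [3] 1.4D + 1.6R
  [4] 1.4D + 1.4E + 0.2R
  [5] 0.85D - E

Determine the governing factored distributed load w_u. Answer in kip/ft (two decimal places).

8.29 kip/ft

[1] 1.4(1.90) + 1.4(3.52) = 7.59
[2] 1.4(1.90) = 2.66
[3] 1.4(1.90) + 1.6(3.52) = 8.29
[4] 1.4(1.90) + 1.4(3.25) + 0.2(3.52) = 7.91
[5] 0.85(1.90) - 1.0(3.25) = -1.64
Maximum is from combination 3.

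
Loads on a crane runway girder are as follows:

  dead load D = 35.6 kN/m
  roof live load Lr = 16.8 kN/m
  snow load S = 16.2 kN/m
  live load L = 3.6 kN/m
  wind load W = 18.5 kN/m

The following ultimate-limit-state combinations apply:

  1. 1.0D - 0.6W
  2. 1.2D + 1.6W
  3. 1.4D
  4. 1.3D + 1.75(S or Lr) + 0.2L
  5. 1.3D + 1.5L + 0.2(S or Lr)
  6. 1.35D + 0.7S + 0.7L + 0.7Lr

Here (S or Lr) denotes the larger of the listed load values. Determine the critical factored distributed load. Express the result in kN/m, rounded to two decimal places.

(S or Lr) → Lr = 16.8 kN/m.
1. 1.0(35.6) - 0.6(18.5) = 35.60 - 11.10 = 24.50
2. 1.2(35.6) + 1.6(18.5) = 42.72 + 29.60 = 72.32
3. 1.4(35.6) = 49.84
4. 1.3(35.6) + 1.75(16.8) + 0.2(3.6) = 46.28 + 29.40 + 0.72 = 76.40
5. 1.3(35.6) + 1.5(3.6) + 0.2(16.8) = 46.28 + 5.40 + 3.36 = 55.04
6. 1.35(35.6) + 0.7(16.2) + 0.7(3.6) + 0.7(16.8) = 48.06 + 11.34 + 2.52 + 11.76 = 73.68
Combination 4 governs: w_u = 76.40 kN/m.

76.40 kN/m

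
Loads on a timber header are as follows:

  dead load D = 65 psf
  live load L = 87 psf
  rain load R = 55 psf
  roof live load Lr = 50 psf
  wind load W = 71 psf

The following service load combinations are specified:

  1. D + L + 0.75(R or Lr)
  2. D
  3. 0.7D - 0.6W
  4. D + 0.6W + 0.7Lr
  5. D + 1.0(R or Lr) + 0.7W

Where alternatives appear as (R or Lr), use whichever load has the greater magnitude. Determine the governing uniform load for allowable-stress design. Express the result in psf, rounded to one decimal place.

(R or Lr) → R = 55 psf.
1. 1.0(65) + 1.0(87) + 0.75(55) = 65.0 + 87.0 + 41.3 = 193.3
2. 1.0(65) = 65.0
3. 0.7(65) - 0.6(71) = 45.5 - 42.6 = 2.9
4. 1.0(65) + 0.6(71) + 0.7(50) = 65.0 + 42.6 + 35.0 = 142.6
5. 1.0(65) + 1.0(55) + 0.7(71) = 65.0 + 55.0 + 49.7 = 169.7
Maximum is from combination 1.

193.3 psf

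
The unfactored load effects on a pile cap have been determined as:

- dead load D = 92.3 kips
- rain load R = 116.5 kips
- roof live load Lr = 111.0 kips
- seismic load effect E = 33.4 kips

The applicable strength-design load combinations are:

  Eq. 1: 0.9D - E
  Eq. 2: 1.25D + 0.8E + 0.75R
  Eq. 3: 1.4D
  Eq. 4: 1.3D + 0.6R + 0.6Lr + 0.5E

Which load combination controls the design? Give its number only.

Combination 4

Eq. 1: 0.9(92.3) - 1.0(33.4) = 83.07 - 33.40 = 49.67
Eq. 2: 1.25(92.3) + 0.8(33.4) + 0.75(116.5) = 229.47
Eq. 3: 1.4(92.3) = 129.22
Eq. 4: 1.3(92.3) + 0.6(116.5) + 0.6(111.0) + 0.5(33.4) = 119.99 + 69.90 + 66.60 + 16.70 = 273.19
The largest value is 273.19 kips from combination 4.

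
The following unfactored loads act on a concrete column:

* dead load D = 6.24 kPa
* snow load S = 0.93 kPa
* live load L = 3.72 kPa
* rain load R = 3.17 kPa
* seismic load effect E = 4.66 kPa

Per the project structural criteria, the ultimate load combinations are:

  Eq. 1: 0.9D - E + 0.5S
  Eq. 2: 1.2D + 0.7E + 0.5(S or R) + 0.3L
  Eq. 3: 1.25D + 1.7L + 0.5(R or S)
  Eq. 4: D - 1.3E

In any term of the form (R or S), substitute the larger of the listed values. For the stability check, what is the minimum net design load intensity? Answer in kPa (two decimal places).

(S or R) → R = 3.17 kPa; (R or S) → R = 3.17 kPa.
Eq. 1: 0.9(6.24) - 1.0(4.66) + 0.5(0.93) = 1.42
Eq. 2: 1.2(6.24) + 0.7(4.66) + 0.5(3.17) + 0.3(3.72) = 13.45
Eq. 3: 1.25(6.24) + 1.7(3.72) + 0.5(3.17) = 15.71
Eq. 4: 1.0(6.24) - 1.3(4.66) = 0.18
Combination 4 gives the minimum: 0.18 kPa.

0.18 kPa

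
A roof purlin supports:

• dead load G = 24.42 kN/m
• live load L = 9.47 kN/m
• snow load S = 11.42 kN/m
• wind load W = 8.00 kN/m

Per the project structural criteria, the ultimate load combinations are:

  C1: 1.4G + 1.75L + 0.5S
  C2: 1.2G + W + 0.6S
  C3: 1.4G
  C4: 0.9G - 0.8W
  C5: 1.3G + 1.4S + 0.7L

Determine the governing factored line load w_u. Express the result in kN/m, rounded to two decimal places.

C1: 1.4(24.42) + 1.75(9.47) + 0.5(11.42) = 56.47
C2: 1.2(24.42) + 1.0(8.00) + 0.6(11.42) = 44.16
C3: 1.4(24.42) = 34.19
C4: 0.9(24.42) - 0.8(8.00) = 15.58
C5: 1.3(24.42) + 1.4(11.42) + 0.7(9.47) = 54.36
The controlling combination is 1, giving 56.47 kN/m.

56.47 kN/m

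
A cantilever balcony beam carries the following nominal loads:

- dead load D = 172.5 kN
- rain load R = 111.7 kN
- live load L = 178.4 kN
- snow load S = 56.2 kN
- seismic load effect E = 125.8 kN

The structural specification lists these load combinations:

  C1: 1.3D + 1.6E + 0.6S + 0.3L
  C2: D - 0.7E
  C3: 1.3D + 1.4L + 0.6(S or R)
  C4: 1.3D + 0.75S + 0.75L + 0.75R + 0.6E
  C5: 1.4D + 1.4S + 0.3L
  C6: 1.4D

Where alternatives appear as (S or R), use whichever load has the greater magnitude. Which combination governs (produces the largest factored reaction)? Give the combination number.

(S or R) → R = 111.7 kN.
C1: 1.3(172.5) + 1.6(125.8) + 0.6(56.2) + 0.3(178.4) = 224.3 + 201.3 + 33.7 + 53.5 = 512.8
C2: 1.0(172.5) - 0.7(125.8) = 172.5 - 88.1 = 84.4
C3: 1.3(172.5) + 1.4(178.4) + 0.6(111.7) = 541.0
C4: 1.3(172.5) + 0.75(56.2) + 0.75(178.4) + 0.75(111.7) + 0.6(125.8) = 559.5
C5: 1.4(172.5) + 1.4(56.2) + 0.3(178.4) = 241.5 + 78.7 + 53.5 = 373.7
C6: 1.4(172.5) = 241.5
The largest value is 559.5 kN from combination 4.

Combination 4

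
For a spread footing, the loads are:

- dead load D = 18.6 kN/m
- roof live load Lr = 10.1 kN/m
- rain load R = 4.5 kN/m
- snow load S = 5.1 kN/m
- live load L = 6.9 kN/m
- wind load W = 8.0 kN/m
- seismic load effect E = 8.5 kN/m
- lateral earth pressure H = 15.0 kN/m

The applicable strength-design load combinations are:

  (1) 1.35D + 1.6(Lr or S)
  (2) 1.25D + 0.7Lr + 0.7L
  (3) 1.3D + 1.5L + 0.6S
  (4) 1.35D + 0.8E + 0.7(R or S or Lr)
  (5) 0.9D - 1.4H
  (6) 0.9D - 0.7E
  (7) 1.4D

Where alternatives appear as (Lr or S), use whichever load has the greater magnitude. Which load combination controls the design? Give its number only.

Combination 1

(Lr or S) → Lr = 10.1 kN/m; (R or S or Lr) → Lr = 10.1 kN/m.
(1) 1.35(18.6) + 1.6(10.1) = 25.11 + 16.16 = 41.27
(2) 1.25(18.6) + 0.7(10.1) + 0.7(6.9) = 23.25 + 7.07 + 4.83 = 35.15
(3) 1.3(18.6) + 1.5(6.9) + 0.6(5.1) = 24.18 + 10.35 + 3.06 = 37.59
(4) 1.35(18.6) + 0.8(8.5) + 0.7(10.1) = 25.11 + 6.80 + 7.07 = 38.98
(5) 0.9(18.6) - 1.4(15.0) = 16.74 - 21.00 = -4.26
(6) 0.9(18.6) - 0.7(8.5) = 16.74 - 5.95 = 10.79
(7) 1.4(18.6) = 26.04
The largest value is 41.27 kN/m from combination 1.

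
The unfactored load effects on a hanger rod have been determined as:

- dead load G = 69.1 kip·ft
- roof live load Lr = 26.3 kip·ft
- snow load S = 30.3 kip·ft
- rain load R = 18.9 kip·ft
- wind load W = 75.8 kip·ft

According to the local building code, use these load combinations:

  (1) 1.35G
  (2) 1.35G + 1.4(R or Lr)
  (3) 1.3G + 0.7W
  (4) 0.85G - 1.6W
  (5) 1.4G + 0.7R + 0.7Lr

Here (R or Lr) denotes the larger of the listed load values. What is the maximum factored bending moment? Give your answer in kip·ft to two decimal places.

142.89 kip·ft

(R or Lr) → Lr = 26.3 kip·ft.
(1) 1.35(69.1) = 93.29
(2) 1.35(69.1) + 1.4(26.3) = 93.29 + 36.82 = 130.11
(3) 1.3(69.1) + 0.7(75.8) = 89.83 + 53.06 = 142.89
(4) 0.85(69.1) - 1.6(75.8) = -62.55
(5) 1.4(69.1) + 0.7(18.9) + 0.7(26.3) = 96.74 + 13.23 + 18.41 = 128.38
Maximum is from combination 3.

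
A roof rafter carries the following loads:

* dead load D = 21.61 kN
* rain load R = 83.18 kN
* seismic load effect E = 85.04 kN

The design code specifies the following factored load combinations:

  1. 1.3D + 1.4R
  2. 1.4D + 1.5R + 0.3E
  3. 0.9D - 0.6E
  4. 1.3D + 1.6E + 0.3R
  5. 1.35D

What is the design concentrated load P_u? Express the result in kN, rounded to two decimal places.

189.11 kN

1. 1.3(21.61) + 1.4(83.18) = 144.55
2. 1.4(21.61) + 1.5(83.18) + 0.3(85.04) = 180.54
3. 0.9(21.61) - 0.6(85.04) = -31.58
4. 1.3(21.61) + 1.6(85.04) + 0.3(83.18) = 189.11
5. 1.35(21.61) = 29.17
Maximum is from combination 4.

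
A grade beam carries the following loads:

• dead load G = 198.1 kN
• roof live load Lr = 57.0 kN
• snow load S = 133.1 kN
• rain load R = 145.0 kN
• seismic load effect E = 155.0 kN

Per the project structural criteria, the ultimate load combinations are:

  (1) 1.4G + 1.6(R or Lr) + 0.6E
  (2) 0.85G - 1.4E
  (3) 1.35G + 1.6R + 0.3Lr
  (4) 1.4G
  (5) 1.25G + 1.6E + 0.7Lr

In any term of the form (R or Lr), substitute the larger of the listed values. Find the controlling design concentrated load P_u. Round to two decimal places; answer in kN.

602.34 kN

(R or Lr) → R = 145.0 kN.
(1) 1.4(198.1) + 1.6(145.0) + 0.6(155.0) = 277.34 + 232.00 + 93.00 = 602.34
(2) 0.85(198.1) - 1.4(155.0) = -48.62
(3) 1.35(198.1) + 1.6(145.0) + 0.3(57.0) = 267.44 + 232.00 + 17.10 = 516.54
(4) 1.4(198.1) = 277.34
(5) 1.25(198.1) + 1.6(155.0) + 0.7(57.0) = 247.63 + 248.00 + 39.90 = 535.53
The controlling combination is 1, giving 602.34 kN.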